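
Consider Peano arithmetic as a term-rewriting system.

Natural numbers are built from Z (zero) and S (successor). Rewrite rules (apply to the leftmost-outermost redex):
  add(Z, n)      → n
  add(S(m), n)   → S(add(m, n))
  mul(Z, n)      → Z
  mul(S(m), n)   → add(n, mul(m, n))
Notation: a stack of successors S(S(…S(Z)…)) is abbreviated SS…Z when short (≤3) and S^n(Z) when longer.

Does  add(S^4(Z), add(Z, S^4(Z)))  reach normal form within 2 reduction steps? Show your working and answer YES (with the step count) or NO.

  start: add(S^4(Z), add(Z, S^4(Z)))
  step 1: S(add(SSSZ, add(Z, S^4(Z))))
  step 2: S(S(add(SSZ, add(Z, S^4(Z)))))

Answer: NO — after 2 steps the term is S(S(add(SSZ, add(Z, S^4(Z))))), not yet normal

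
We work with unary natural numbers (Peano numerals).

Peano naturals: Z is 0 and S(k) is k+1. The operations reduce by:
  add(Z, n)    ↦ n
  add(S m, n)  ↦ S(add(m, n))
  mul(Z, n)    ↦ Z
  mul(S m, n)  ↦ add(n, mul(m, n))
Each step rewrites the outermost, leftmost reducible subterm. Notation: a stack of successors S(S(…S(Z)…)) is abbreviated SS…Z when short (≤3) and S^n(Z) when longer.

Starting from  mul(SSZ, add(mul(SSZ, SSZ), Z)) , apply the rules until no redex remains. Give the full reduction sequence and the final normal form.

Answer: normal form = S^8(Z)  (in 41 steps)

Reduction:
  start: mul(SSZ, add(mul(SSZ, SSZ), Z))
  [1] add(add(mul(SSZ, SSZ), Z), mul(SZ, add(mul(SSZ, SSZ), Z)))
  [2] add(add(add(SSZ, mul(SZ, SSZ)), Z), mul(SZ, add(mul(SSZ, SSZ), Z)))
  [3] add(add(S(add(SZ, mul(SZ, SSZ))), Z), mul(SZ, add(mul(SSZ, SSZ), Z)))
  [4] add(S(add(add(SZ, mul(SZ, SSZ)), Z)), mul(SZ, add(mul(SSZ, SSZ), Z)))
  [5] S(add(add(add(SZ, mul(SZ, SSZ)), Z), mul(SZ, add(mul(SSZ, SSZ), Z))))
  [6] S(add(add(S(add(Z, mul(SZ, SSZ))), Z), mul(SZ, add(mul(SSZ, SSZ), Z))))
  [7] S(add(S(add(add(Z, mul(SZ, SSZ)), Z)), mul(SZ, add(mul(SSZ, SSZ), Z))))
  [8] S(S(add(add(add(Z, mul(SZ, SSZ)), Z), mul(SZ, add(mul(SSZ, SSZ), Z)))))
  [9] S(S(add(add(mul(SZ, SSZ), Z), mul(SZ, add(mul(SSZ, SSZ), Z)))))
  [10] S(S(add(add(add(SSZ, mul(Z, SSZ)), Z), mul(SZ, add(mul(SSZ, SSZ), Z)))))
  [11] S(S(add(add(S(add(SZ, mul(Z, SSZ))), Z), mul(SZ, add(mul(SSZ, SSZ), Z)))))
  [12] S(S(add(S(add(add(SZ, mul(Z, SSZ)), Z)), mul(SZ, add(mul(SSZ, SSZ), Z)))))
  [13] S(S(S(add(add(add(SZ, mul(Z, SSZ)), Z), mul(SZ, add(mul(SSZ, SSZ), Z))))))
  [14] S(S(S(add(add(S(add(Z, mul(Z, SSZ))), Z), mul(SZ, add(mul(SSZ, SSZ), Z))))))
  [15] S(S(S(add(S(add(add(Z, mul(Z, SSZ)), Z)), mul(SZ, add(mul(SSZ, SSZ), Z))))))
  [16] S(S(S(S(add(add(add(Z, mul(Z, SSZ)), Z), mul(SZ, add(mul(SSZ, SSZ), Z)))))))
  [17] S(S(S(S(add(add(mul(Z, SSZ), Z), mul(SZ, add(mul(SSZ, SSZ), Z)))))))
  [18] S(S(S(S(add(add(Z, Z), mul(SZ, add(mul(SSZ, SSZ), Z)))))))
  [19] S(S(S(S(add(Z, mul(SZ, add(mul(SSZ, SSZ), Z)))))))
  [20] S(S(S(S(mul(SZ, add(mul(SSZ, SSZ), Z))))))
  [21] S(S(S(S(add(add(mul(SSZ, SSZ), Z), mul(Z, add(mul(SSZ, SSZ), Z)))))))
  [22] S(S(S(S(add(add(add(SSZ, mul(SZ, SSZ)), Z), mul(Z, add(mul(SSZ, SSZ), Z)))))))
  [23] S(S(S(S(add(add(S(add(SZ, mul(SZ, SSZ))), Z), mul(Z, add(mul(SSZ, SSZ), Z)))))))
  [24] S(S(S(S(add(S(add(add(SZ, mul(SZ, SSZ)), Z)), mul(Z, add(mul(SSZ, SSZ), Z)))))))
  [25] S(S(S(S(S(add(add(add(SZ, mul(SZ, SSZ)), Z), mul(Z, add(mul(SSZ, SSZ), Z))))))))
  [26] S(S(S(S(S(add(add(S(add(Z, mul(SZ, SSZ))), Z), mul(Z, add(mul(SSZ, SSZ), Z))))))))
  [27] S(S(S(S(S(add(S(add(add(Z, mul(SZ, SSZ)), Z)), mul(Z, add(mul(SSZ, SSZ), Z))))))))
  [28] S(S(S(S(S(S(add(add(add(Z, mul(SZ, SSZ)), Z), mul(Z, add(mul(SSZ, SSZ), Z)))))))))
  [29] S(S(S(S(S(S(add(add(mul(SZ, SSZ), Z), mul(Z, add(mul(SSZ, SSZ), Z)))))))))
  [30] S(S(S(S(S(S(add(add(add(SSZ, mul(Z, SSZ)), Z), mul(Z, add(mul(SSZ, SSZ), Z)))))))))
  [31] S(S(S(S(S(S(add(add(S(add(SZ, mul(Z, SSZ))), Z), mul(Z, add(mul(SSZ, SSZ), Z)))))))))
  [32] S(S(S(S(S(S(add(S(add(add(SZ, mul(Z, SSZ)), Z)), mul(Z, add(mul(SSZ, SSZ), Z)))))))))
  [33] S(S(S(S(S(S(S(add(add(add(SZ, mul(Z, SSZ)), Z), mul(Z, add(mul(SSZ, SSZ), Z))))))))))
  [34] S(S(S(S(S(S(S(add(add(S(add(Z, mul(Z, SSZ))), Z), mul(Z, add(mul(SSZ, SSZ), Z))))))))))
  [35] S(S(S(S(S(S(S(add(S(add(add(Z, mul(Z, SSZ)), Z)), mul(Z, add(mul(SSZ, SSZ), Z))))))))))
  [36] S(S(S(S(S(S(S(S(add(add(add(Z, mul(Z, SSZ)), Z), mul(Z, add(mul(SSZ, SSZ), Z)))))))))))
  [37] S(S(S(S(S(S(S(S(add(add(mul(Z, SSZ), Z), mul(Z, add(mul(SSZ, SSZ), Z)))))))))))
  [38] S(S(S(S(S(S(S(S(add(add(Z, Z), mul(Z, add(mul(SSZ, SSZ), Z)))))))))))
  [39] S(S(S(S(S(S(S(S(add(Z, mul(Z, add(mul(SSZ, SSZ), Z)))))))))))
  [40] S(S(S(S(S(S(S(S(mul(Z, add(mul(SSZ, SSZ), Z))))))))))
  [41] S^8(Z)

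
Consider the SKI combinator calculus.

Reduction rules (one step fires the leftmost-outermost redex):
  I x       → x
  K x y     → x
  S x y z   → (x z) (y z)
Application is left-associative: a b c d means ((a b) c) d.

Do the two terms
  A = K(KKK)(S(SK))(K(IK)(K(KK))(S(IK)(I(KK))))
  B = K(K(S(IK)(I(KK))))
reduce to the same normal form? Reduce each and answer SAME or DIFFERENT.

Answer: SAME — A ⇓ K(K(SK(KK))), B ⇓ K(K(SK(KK)))

Derivation:
Term A:
  start: K(KKK)(S(SK))(K(IK)(K(KK))(S(IK)(I(KK))))
  step 1: KKK(K(IK)(K(KK))(S(IK)(I(KK))))
  step 2: K(K(IK)(K(KK))(S(IK)(I(KK))))
  step 3: K(IK(S(IK)(I(KK))))
  step 4: K(K(S(IK)(I(KK))))
  step 5: K(K(SK(I(KK))))
  step 6: K(K(SK(KK)))

Term B:
  start: K(K(S(IK)(I(KK))))
  step 1: K(K(SK(I(KK))))
  step 2: K(K(SK(KK)))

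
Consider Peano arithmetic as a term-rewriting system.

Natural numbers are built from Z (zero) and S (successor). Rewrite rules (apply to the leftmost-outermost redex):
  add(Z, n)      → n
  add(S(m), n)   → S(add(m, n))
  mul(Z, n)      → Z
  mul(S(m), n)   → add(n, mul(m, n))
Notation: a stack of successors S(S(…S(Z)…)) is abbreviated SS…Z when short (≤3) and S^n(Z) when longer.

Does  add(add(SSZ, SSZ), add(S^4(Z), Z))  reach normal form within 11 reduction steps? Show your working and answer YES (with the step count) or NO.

Answer: NO — after 11 steps the term is S(S(S(S(S(S(S(add(SZ, Z)))))))), not yet normal

Reduction:
  start: add(add(SSZ, SSZ), add(S^4(Z), Z))
  [1] add(S(add(SZ, SSZ)), add(S^4(Z), Z))
  [2] S(add(add(SZ, SSZ), add(S^4(Z), Z)))
  [3] S(add(S(add(Z, SSZ)), add(S^4(Z), Z)))
  [4] S(S(add(add(Z, SSZ), add(S^4(Z), Z))))
  [5] S(S(add(SSZ, add(S^4(Z), Z))))
  [6] S(S(S(add(SZ, add(S^4(Z), Z)))))
  [7] S(S(S(S(add(Z, add(S^4(Z), Z))))))
  [8] S(S(S(S(add(S^4(Z), Z)))))
  [9] S(S(S(S(S(add(SSSZ, Z))))))
  [10] S(S(S(S(S(S(add(SSZ, Z)))))))
  [11] S(S(S(S(S(S(S(add(SZ, Z))))))))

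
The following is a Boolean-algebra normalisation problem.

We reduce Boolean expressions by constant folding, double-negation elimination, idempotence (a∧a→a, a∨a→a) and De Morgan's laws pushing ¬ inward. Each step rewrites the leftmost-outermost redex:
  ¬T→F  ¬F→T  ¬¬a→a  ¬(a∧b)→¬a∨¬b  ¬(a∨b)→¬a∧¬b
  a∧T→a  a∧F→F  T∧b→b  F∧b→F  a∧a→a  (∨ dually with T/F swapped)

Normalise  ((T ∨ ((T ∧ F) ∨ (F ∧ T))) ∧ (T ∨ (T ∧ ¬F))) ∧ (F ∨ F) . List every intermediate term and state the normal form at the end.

Answer: normal form = F  (in 5 steps)

Reduction:
  start: ((T ∨ ((T ∧ F) ∨ (F ∧ T))) ∧ (T ∨ (T ∧ ¬F))) ∧ (F ∨ F)
  [1] (T ∧ (T ∨ (T ∧ ¬F))) ∧ (F ∨ F)
  [2] (T ∨ (T ∧ ¬F)) ∧ (F ∨ F)
  [3] T ∧ (F ∨ F)
  [4] F ∨ F
  [5] F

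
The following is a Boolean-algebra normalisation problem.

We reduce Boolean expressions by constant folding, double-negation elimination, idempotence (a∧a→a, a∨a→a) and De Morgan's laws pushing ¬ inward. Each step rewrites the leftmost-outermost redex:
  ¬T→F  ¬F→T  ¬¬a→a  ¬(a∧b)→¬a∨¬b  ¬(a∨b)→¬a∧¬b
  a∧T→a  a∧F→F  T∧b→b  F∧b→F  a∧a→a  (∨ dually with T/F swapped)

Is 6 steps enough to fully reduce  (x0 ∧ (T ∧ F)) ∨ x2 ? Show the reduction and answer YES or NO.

Answer: YES — reaches normal form x2 in 3 ≤ 6 steps

Derivation:
  start: (x0 ∧ (T ∧ F)) ∨ x2
  [1] (x0 ∧ F) ∨ x2
  [2] F ∨ x2
  [3] x2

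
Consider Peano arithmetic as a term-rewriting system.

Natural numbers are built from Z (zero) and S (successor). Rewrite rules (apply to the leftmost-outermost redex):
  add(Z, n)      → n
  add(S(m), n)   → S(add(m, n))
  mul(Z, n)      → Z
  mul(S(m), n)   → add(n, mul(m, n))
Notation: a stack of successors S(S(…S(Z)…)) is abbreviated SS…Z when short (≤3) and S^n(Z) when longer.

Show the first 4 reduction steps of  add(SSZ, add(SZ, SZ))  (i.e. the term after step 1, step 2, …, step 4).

Answer: after 4 steps: S(S(S(add(Z, SZ))))

Working:
  start: add(SSZ, add(SZ, SZ))
  [1] S(add(SZ, add(SZ, SZ)))
  [2] S(S(add(Z, add(SZ, SZ))))
  [3] S(S(add(SZ, SZ)))
  [4] S(S(S(add(Z, SZ))))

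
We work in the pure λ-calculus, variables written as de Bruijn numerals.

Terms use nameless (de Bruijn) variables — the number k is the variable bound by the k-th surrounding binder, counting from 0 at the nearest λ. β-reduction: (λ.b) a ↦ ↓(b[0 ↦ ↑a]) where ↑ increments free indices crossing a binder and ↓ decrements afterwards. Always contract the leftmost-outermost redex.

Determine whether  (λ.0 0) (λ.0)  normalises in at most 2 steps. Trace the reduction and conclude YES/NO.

  start: (λ.0 0) (λ.0)
  [1] (λ.0) (λ.0)
  [2] λ.0

Answer: YES — reaches normal form λ.0 in 2 ≤ 2 steps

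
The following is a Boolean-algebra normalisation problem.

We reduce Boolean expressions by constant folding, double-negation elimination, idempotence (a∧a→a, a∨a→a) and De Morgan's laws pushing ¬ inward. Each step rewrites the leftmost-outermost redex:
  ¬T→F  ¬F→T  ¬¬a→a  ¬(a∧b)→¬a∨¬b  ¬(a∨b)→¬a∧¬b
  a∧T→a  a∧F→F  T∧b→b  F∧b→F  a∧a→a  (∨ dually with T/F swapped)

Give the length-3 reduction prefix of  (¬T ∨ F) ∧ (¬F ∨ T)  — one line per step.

Answer: after 3 steps: F

Working:
  start: (¬T ∨ F) ∧ (¬F ∨ T)
  [1] ¬T ∧ (¬F ∨ T)
  [2] F ∧ (¬F ∨ T)
  [3] F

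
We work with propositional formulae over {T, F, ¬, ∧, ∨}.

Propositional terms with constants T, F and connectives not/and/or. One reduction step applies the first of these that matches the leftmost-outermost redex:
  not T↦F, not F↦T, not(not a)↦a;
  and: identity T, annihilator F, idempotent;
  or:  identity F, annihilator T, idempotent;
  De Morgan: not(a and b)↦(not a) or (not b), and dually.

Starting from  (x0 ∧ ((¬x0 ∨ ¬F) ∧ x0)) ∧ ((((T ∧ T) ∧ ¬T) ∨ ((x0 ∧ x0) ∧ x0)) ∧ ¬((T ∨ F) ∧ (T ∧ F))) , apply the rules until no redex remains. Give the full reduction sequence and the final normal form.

Answer: normal form = x0  (in 21 steps)

Working:
  start: (x0 ∧ ((¬x0 ∨ ¬F) ∧ x0)) ∧ ((((T ∧ T) ∧ ¬T) ∨ ((x0 ∧ x0) ∧ x0)) ∧ ¬((T ∨ F) ∧ (T ∧ F)))
  →1  (x0 ∧ ((¬x0 ∨ T) ∧ x0)) ∧ ((((T ∧ T) ∧ ¬T) ∨ ((x0 ∧ x0) ∧ x0)) ∧ ¬((T ∨ F) ∧ (T ∧ F)))
  →2  (x0 ∧ (T ∧ x0)) ∧ ((((T ∧ T) ∧ ¬T) ∨ ((x0 ∧ x0) ∧ x0)) ∧ ¬((T ∨ F) ∧ (T ∧ F)))
  →3  (x0 ∧ x0) ∧ ((((T ∧ T) ∧ ¬T) ∨ ((x0 ∧ x0) ∧ x0)) ∧ ¬((T ∨ F) ∧ (T ∧ F)))
  →4  x0 ∧ ((((T ∧ T) ∧ ¬T) ∨ ((x0 ∧ x0) ∧ x0)) ∧ ¬((T ∨ F) ∧ (T ∧ F)))
  →5  x0 ∧ (((T ∧ ¬T) ∨ ((x0 ∧ x0) ∧ x0)) ∧ ¬((T ∨ F) ∧ (T ∧ F)))
  →6  x0 ∧ ((¬T ∨ ((x0 ∧ x0) ∧ x0)) ∧ ¬((T ∨ F) ∧ (T ∧ F)))
  →7  x0 ∧ ((F ∨ ((x0 ∧ x0) ∧ x0)) ∧ ¬((T ∨ F) ∧ (T ∧ F)))
  →8  x0 ∧ (((x0 ∧ x0) ∧ x0) ∧ ¬((T ∨ F) ∧ (T ∧ F)))
  →9  x0 ∧ ((x0 ∧ x0) ∧ ¬((T ∨ F) ∧ (T ∧ F)))
  →10  x0 ∧ (x0 ∧ ¬((T ∨ F) ∧ (T ∧ F)))
  →11  x0 ∧ (x0 ∧ (¬(T ∨ F) ∨ ¬(T ∧ F)))
  →12  x0 ∧ (x0 ∧ ((¬T ∧ ¬F) ∨ ¬(T ∧ F)))
  →13  x0 ∧ (x0 ∧ ((F ∧ ¬F) ∨ ¬(T ∧ F)))
  →14  x0 ∧ (x0 ∧ (F ∨ ¬(T ∧ F)))
  →15  x0 ∧ (x0 ∧ ¬(T ∧ F))
  →16  x0 ∧ (x0 ∧ (¬T ∨ ¬F))
  →17  x0 ∧ (x0 ∧ (F ∨ ¬F))
  →18  x0 ∧ (x0 ∧ ¬F)
  →19  x0 ∧ (x0 ∧ T)
  →20  x0 ∧ x0
  →21  x0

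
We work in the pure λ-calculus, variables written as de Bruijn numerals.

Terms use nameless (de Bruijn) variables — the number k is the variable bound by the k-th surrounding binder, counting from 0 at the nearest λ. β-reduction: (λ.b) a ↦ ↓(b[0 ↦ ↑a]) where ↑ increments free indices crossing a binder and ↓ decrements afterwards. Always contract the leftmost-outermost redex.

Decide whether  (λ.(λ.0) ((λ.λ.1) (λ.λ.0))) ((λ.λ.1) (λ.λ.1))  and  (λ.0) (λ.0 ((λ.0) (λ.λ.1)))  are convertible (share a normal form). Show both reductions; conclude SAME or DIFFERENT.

Answer: DIFFERENT — A ⇓ λ.λ.λ.0, B ⇓ λ.0 (λ.λ.1)

Derivation:
Term A:
  start: (λ.(λ.0) ((λ.λ.1) (λ.λ.0))) ((λ.λ.1) (λ.λ.1))
  →1  (λ.0) ((λ.λ.1) (λ.λ.0))
  →2  (λ.λ.1) (λ.λ.0)
  →3  λ.λ.λ.0

Term B:
  start: (λ.0) (λ.0 ((λ.0) (λ.λ.1)))
  →1  λ.0 ((λ.0) (λ.λ.1))
  →2  λ.0 (λ.λ.1)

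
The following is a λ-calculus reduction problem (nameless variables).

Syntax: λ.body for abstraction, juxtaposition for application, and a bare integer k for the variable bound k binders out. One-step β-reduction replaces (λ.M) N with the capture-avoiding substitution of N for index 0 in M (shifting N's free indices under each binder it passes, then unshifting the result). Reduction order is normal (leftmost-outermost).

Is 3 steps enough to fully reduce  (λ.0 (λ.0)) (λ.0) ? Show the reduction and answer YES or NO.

Answer: YES — reaches normal form λ.0 in 2 ≤ 3 steps

Derivation:
  start: (λ.0 (λ.0)) (λ.0)
  →1  (λ.0) (λ.0)
  →2  λ.0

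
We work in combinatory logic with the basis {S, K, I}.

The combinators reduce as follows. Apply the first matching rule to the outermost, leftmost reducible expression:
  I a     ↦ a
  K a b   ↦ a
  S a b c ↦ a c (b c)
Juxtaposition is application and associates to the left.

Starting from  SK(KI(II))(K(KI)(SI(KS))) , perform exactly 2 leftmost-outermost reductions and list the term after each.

Answer: after 2 steps: K(KI)(SI(KS))

Reduction:
  start: SK(KI(II))(K(KI)(SI(KS)))
  →1  K(K(KI)(SI(KS)))(KI(II)(K(KI)(SI(KS))))
  →2  K(KI)(SI(KS))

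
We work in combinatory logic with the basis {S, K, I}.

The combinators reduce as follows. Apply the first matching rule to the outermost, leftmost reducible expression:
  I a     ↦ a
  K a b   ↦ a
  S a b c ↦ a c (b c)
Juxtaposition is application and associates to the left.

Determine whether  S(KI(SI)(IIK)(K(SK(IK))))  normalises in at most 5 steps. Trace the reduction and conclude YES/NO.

Answer: YES — reaches normal form S(K(K(SKK))) in 5 ≤ 5 steps

Working:
  start: S(KI(SI)(IIK)(K(SK(IK))))
  step 1: S(I(IIK)(K(SK(IK))))
  step 2: S(IIK(K(SK(IK))))
  step 3: S(IK(K(SK(IK))))
  step 4: S(K(K(SK(IK))))
  step 5: S(K(K(SKK)))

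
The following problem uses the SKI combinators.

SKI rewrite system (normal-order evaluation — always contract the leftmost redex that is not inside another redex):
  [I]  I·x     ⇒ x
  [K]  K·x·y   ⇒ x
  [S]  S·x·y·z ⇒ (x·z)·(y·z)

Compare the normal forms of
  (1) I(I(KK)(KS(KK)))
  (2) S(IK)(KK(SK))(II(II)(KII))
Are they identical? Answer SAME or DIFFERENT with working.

Answer: DIFFERENT — A ⇓ K, B ⇓ I

Working:
Term A:
  start: I(I(KK)(KS(KK)))
  step 1: I(KK)(KS(KK))
  step 2: KK(KS(KK))
  step 3: K

Term B:
  start: S(IK)(KK(SK))(II(II)(KII))
  step 1: IK(II(II)(KII))(KK(SK)(II(II)(KII)))
  step 2: K(II(II)(KII))(KK(SK)(II(II)(KII)))
  step 3: II(II)(KII)
  step 4: I(II)(KII)
  step 5: II(KII)
  step 6: I(KII)
  step 7: KII
  step 8: I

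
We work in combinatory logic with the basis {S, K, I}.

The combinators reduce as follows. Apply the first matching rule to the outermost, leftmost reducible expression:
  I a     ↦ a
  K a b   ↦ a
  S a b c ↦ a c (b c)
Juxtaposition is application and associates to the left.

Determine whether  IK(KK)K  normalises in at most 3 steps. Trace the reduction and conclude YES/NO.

Answer: YES — reaches normal form KK in 2 ≤ 3 steps

Derivation:
  start: IK(KK)K
  [1] K(KK)K
  [2] KK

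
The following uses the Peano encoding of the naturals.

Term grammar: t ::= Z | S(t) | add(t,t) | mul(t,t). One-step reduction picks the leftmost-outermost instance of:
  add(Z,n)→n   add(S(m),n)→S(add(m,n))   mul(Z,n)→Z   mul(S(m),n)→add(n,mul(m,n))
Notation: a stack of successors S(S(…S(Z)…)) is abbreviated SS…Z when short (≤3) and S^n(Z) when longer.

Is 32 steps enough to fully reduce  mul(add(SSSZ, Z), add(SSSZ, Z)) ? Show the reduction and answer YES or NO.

Answer: YES — reaches normal form S^9(Z) in 32 ≤ 32 steps

Derivation:
  start: mul(add(SSSZ, Z), add(SSSZ, Z))
  [1] mul(S(add(SSZ, Z)), add(SSSZ, Z))
  [2] add(add(SSSZ, Z), mul(add(SSZ, Z), add(SSSZ, Z)))
  [3] add(S(add(SSZ, Z)), mul(add(SSZ, Z), add(SSSZ, Z)))
  [4] S(add(add(SSZ, Z), mul(add(SSZ, Z), add(SSSZ, Z))))
  [5] S(add(S(add(SZ, Z)), mul(add(SSZ, Z), add(SSSZ, Z))))
  [6] S(S(add(add(SZ, Z), mul(add(SSZ, Z), add(SSSZ, Z)))))
  [7] S(S(add(S(add(Z, Z)), mul(add(SSZ, Z), add(SSSZ, Z)))))
  [8] S(S(S(add(add(Z, Z), mul(add(SSZ, Z), add(SSSZ, Z))))))
  [9] S(S(S(add(Z, mul(add(SSZ, Z), add(SSSZ, Z))))))
  [10] S(S(S(mul(add(SSZ, Z), add(SSSZ, Z)))))
  [11] S(S(S(mul(S(add(SZ, Z)), add(SSSZ, Z)))))
  [12] S(S(S(add(add(SSSZ, Z), mul(add(SZ, Z), add(SSSZ, Z))))))
  [13] S(S(S(add(S(add(SSZ, Z)), mul(add(SZ, Z), add(SSSZ, Z))))))
  [14] S(S(S(S(add(add(SSZ, Z), mul(add(SZ, Z), add(SSSZ, Z)))))))
  [15] S(S(S(S(add(S(add(SZ, Z)), mul(add(SZ, Z), add(SSSZ, Z)))))))
  [16] S(S(S(S(S(add(add(SZ, Z), mul(add(SZ, Z), add(SSSZ, Z))))))))
  [17] S(S(S(S(S(add(S(add(Z, Z)), mul(add(SZ, Z), add(SSSZ, Z))))))))
  [18] S(S(S(S(S(S(add(add(Z, Z), mul(add(SZ, Z), add(SSSZ, Z)))))))))
  [19] S(S(S(S(S(S(add(Z, mul(add(SZ, Z), add(SSSZ, Z)))))))))
  [20] S(S(S(S(S(S(mul(add(SZ, Z), add(SSSZ, Z))))))))
  [21] S(S(S(S(S(S(mul(S(add(Z, Z)), add(SSSZ, Z))))))))
  [22] S(S(S(S(S(S(add(add(SSSZ, Z), mul(add(Z, Z), add(SSSZ, Z)))))))))
  [23] S(S(S(S(S(S(add(S(add(SSZ, Z)), mul(add(Z, Z), add(SSSZ, Z)))))))))
  [24] S(S(S(S(S(S(S(add(add(SSZ, Z), mul(add(Z, Z), add(SSSZ, Z))))))))))
  [25] S(S(S(S(S(S(S(add(S(add(SZ, Z)), mul(add(Z, Z), add(SSSZ, Z))))))))))
  [26] S(S(S(S(S(S(S(S(add(add(SZ, Z), mul(add(Z, Z), add(SSSZ, Z)))))))))))
  [27] S(S(S(S(S(S(S(S(add(S(add(Z, Z)), mul(add(Z, Z), add(SSSZ, Z)))))))))))
  [28] S(S(S(S(S(S(S(S(S(add(add(Z, Z), mul(add(Z, Z), add(SSSZ, Z))))))))))))
  [29] S(S(S(S(S(S(S(S(S(add(Z, mul(add(Z, Z), add(SSSZ, Z))))))))))))
  [30] S(S(S(S(S(S(S(S(S(mul(add(Z, Z), add(SSSZ, Z)))))))))))
  [31] S(S(S(S(S(S(S(S(S(mul(Z, add(SSSZ, Z)))))))))))
  [32] S^9(Z)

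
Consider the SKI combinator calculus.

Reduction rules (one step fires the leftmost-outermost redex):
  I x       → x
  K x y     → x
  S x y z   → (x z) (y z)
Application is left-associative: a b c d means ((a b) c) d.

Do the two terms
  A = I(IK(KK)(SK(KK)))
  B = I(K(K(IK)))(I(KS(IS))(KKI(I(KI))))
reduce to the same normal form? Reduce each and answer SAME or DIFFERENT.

Term A:
  start: I(IK(KK)(SK(KK)))
  [1] IK(KK)(SK(KK))
  [2] K(KK)(SK(KK))
  [3] KK

Term B:
  start: I(K(K(IK)))(I(KS(IS))(KKI(I(KI))))
  [1] K(K(IK))(I(KS(IS))(KKI(I(KI))))
  [2] K(IK)
  [3] KK

Answer: SAME — A ⇓ KK, B ⇓ KK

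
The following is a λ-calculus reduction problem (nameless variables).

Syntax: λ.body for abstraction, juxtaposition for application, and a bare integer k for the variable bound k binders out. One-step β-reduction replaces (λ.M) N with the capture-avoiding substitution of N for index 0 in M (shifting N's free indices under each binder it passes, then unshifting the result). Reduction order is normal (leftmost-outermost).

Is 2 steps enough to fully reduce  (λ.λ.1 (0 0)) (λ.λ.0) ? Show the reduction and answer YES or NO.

Answer: YES — reaches normal form λ.λ.0 in 2 ≤ 2 steps

Reduction:
  start: (λ.λ.1 (0 0)) (λ.λ.0)
  [1] λ.(λ.λ.0) (0 0)
  [2] λ.λ.0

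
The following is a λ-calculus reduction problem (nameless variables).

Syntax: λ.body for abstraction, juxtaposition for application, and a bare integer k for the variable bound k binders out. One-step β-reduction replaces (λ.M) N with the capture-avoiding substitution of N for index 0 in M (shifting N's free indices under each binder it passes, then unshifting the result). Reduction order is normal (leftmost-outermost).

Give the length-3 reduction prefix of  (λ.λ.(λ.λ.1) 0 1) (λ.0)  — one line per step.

  start: (λ.λ.(λ.λ.1) 0 1) (λ.0)
  →1  λ.(λ.λ.1) 0 (λ.0)
  →2  λ.(λ.1) (λ.0)
  →3  λ.0

Answer: after 3 steps: λ.0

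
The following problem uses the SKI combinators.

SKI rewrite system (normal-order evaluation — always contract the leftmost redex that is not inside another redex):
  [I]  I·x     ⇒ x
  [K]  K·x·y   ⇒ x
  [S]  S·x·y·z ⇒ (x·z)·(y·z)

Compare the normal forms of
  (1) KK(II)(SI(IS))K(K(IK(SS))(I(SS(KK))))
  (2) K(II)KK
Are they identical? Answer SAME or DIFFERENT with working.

Answer: DIFFERENT — A ⇓ SS, B ⇓ K

Derivation:
Term A:
  start: KK(II)(SI(IS))K(K(IK(SS))(I(SS(KK))))
  →1  K(SI(IS))K(K(IK(SS))(I(SS(KK))))
  →2  SI(IS)(K(IK(SS))(I(SS(KK))))
  →3  I(K(IK(SS))(I(SS(KK))))(IS(K(IK(SS))(I(SS(KK)))))
  →4  K(IK(SS))(I(SS(KK)))(IS(K(IK(SS))(I(SS(KK)))))
  →5  IK(SS)(IS(K(IK(SS))(I(SS(KK)))))
  →6  K(SS)(IS(K(IK(SS))(I(SS(KK)))))
  →7  SS

Term B:
  start: K(II)KK
  →1  IIK
  →2  IK
  →3  K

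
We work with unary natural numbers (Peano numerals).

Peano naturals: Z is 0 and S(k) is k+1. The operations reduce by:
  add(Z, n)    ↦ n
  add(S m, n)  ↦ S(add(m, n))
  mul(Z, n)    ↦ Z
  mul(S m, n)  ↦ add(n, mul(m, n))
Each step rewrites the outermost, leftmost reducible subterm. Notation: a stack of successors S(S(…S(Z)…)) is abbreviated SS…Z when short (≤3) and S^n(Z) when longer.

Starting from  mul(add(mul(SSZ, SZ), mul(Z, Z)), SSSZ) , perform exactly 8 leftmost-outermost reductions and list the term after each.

Answer: after 8 steps: S(S(S(mul(add(add(Z, mul(SZ, SZ)), mul(Z, Z)), SSSZ))))

Reduction:
  start: mul(add(mul(SSZ, SZ), mul(Z, Z)), SSSZ)
  [1] mul(add(add(SZ, mul(SZ, SZ)), mul(Z, Z)), SSSZ)
  [2] mul(add(S(add(Z, mul(SZ, SZ))), mul(Z, Z)), SSSZ)
  [3] mul(S(add(add(Z, mul(SZ, SZ)), mul(Z, Z))), SSSZ)
  [4] add(SSSZ, mul(add(add(Z, mul(SZ, SZ)), mul(Z, Z)), SSSZ))
  [5] S(add(SSZ, mul(add(add(Z, mul(SZ, SZ)), mul(Z, Z)), SSSZ)))
  [6] S(S(add(SZ, mul(add(add(Z, mul(SZ, SZ)), mul(Z, Z)), SSSZ))))
  [7] S(S(S(add(Z, mul(add(add(Z, mul(SZ, SZ)), mul(Z, Z)), SSSZ)))))
  [8] S(S(S(mul(add(add(Z, mul(SZ, SZ)), mul(Z, Z)), SSSZ))))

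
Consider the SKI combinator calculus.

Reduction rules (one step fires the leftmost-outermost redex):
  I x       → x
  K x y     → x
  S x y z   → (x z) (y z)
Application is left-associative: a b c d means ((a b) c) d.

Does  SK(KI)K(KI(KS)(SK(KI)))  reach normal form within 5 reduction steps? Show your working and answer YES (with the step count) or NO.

  start: SK(KI)K(KI(KS)(SK(KI)))
  [1] KK(KIK)(KI(KS)(SK(KI)))
  [2] K(KI(KS)(SK(KI)))
  [3] K(I(SK(KI)))
  [4] K(SK(KI))

Answer: YES — reaches normal form K(SK(KI)) in 4 ≤ 5 steps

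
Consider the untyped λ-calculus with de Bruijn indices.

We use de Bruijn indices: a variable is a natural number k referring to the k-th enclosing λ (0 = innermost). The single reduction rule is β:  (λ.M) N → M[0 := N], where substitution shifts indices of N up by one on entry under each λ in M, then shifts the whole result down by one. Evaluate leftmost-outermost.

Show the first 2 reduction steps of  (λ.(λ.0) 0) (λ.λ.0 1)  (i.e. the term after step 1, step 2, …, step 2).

Answer: after 2 steps: λ.λ.0 1

Working:
  start: (λ.(λ.0) 0) (λ.λ.0 1)
  step 1: (λ.0) (λ.λ.0 1)
  step 2: λ.λ.0 1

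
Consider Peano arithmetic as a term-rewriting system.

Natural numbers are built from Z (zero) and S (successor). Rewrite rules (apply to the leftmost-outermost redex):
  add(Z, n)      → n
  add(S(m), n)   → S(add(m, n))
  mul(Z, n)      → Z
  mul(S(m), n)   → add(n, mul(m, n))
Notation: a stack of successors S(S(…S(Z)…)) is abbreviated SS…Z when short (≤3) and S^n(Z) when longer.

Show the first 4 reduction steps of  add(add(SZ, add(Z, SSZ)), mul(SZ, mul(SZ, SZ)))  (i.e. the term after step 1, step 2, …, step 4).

  start: add(add(SZ, add(Z, SSZ)), mul(SZ, mul(SZ, SZ)))
  [1] add(S(add(Z, add(Z, SSZ))), mul(SZ, mul(SZ, SZ)))
  [2] S(add(add(Z, add(Z, SSZ)), mul(SZ, mul(SZ, SZ))))
  [3] S(add(add(Z, SSZ), mul(SZ, mul(SZ, SZ))))
  [4] S(add(SSZ, mul(SZ, mul(SZ, SZ))))

Answer: after 4 steps: S(add(SSZ, mul(SZ, mul(SZ, SZ))))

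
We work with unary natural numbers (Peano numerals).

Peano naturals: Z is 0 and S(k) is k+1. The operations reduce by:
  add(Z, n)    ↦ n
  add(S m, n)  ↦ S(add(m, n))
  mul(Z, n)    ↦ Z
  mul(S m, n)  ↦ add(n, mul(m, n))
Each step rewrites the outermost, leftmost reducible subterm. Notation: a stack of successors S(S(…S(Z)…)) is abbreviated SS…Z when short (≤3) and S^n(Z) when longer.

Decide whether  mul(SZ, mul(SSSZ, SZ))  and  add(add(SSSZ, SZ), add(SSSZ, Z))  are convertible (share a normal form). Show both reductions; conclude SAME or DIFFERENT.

Answer: DIFFERENT — A ⇓ SSSZ, B ⇓ S^7(Z)

Reduction:
Term A:
  start: mul(SZ, mul(SSSZ, SZ))
  [1] add(mul(SSSZ, SZ), mul(Z, mul(SSSZ, SZ)))
  [2] add(add(SZ, mul(SSZ, SZ)), mul(Z, mul(SSSZ, SZ)))
  [3] add(S(add(Z, mul(SSZ, SZ))), mul(Z, mul(SSSZ, SZ)))
  [4] S(add(add(Z, mul(SSZ, SZ)), mul(Z, mul(SSSZ, SZ))))
  [5] S(add(mul(SSZ, SZ), mul(Z, mul(SSSZ, SZ))))
  [6] S(add(add(SZ, mul(SZ, SZ)), mul(Z, mul(SSSZ, SZ))))
  [7] S(add(S(add(Z, mul(SZ, SZ))), mul(Z, mul(SSSZ, SZ))))
  [8] S(S(add(add(Z, mul(SZ, SZ)), mul(Z, mul(SSSZ, SZ)))))
  [9] S(S(add(mul(SZ, SZ), mul(Z, mul(SSSZ, SZ)))))
  [10] S(S(add(add(SZ, mul(Z, SZ)), mul(Z, mul(SSSZ, SZ)))))
  [11] S(S(add(S(add(Z, mul(Z, SZ))), mul(Z, mul(SSSZ, SZ)))))
  [12] S(S(S(add(add(Z, mul(Z, SZ)), mul(Z, mul(SSSZ, SZ))))))
  [13] S(S(S(add(mul(Z, SZ), mul(Z, mul(SSSZ, SZ))))))
  [14] S(S(S(add(Z, mul(Z, mul(SSSZ, SZ))))))
  [15] S(S(S(mul(Z, mul(SSSZ, SZ)))))
  [16] SSSZ

Term B:
  start: add(add(SSSZ, SZ), add(SSSZ, Z))
  [1] add(S(add(SSZ, SZ)), add(SSSZ, Z))
  [2] S(add(add(SSZ, SZ), add(SSSZ, Z)))
  [3] S(add(S(add(SZ, SZ)), add(SSSZ, Z)))
  [4] S(S(add(add(SZ, SZ), add(SSSZ, Z))))
  [5] S(S(add(S(add(Z, SZ)), add(SSSZ, Z))))
  [6] S(S(S(add(add(Z, SZ), add(SSSZ, Z)))))
  [7] S(S(S(add(SZ, add(SSSZ, Z)))))
  [8] S(S(S(S(add(Z, add(SSSZ, Z))))))
  [9] S(S(S(S(add(SSSZ, Z)))))
  [10] S(S(S(S(S(add(SSZ, Z))))))
  [11] S(S(S(S(S(S(add(SZ, Z)))))))
  [12] S(S(S(S(S(S(S(add(Z, Z))))))))
  [13] S^7(Z)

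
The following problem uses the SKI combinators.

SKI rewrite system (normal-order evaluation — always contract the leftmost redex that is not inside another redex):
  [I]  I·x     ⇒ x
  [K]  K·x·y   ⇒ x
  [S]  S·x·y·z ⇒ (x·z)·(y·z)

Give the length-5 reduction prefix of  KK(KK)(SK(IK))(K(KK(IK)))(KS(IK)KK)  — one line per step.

  start: KK(KK)(SK(IK))(K(KK(IK)))(KS(IK)KK)
  →1  K(SK(IK))(K(KK(IK)))(KS(IK)KK)
  →2  SK(IK)(KS(IK)KK)
  →3  K(KS(IK)KK)(IK(KS(IK)KK))
  →4  KS(IK)KK
  →5  SKK

Answer: after 5 steps: SKK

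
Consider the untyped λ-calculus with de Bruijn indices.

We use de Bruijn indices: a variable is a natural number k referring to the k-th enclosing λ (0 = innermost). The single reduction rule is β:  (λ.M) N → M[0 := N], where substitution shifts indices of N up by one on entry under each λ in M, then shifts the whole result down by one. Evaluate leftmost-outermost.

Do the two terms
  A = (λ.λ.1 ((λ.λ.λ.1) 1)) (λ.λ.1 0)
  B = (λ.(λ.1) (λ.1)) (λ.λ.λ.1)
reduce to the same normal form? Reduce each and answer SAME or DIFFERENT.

Term A:
  start: (λ.λ.1 ((λ.λ.λ.1) 1)) (λ.λ.1 0)
  →1  λ.(λ.λ.1 0) ((λ.λ.λ.1) (λ.λ.1 0))
  →2  λ.λ.(λ.λ.λ.1) (λ.λ.1 0) 0
  →3  λ.λ.(λ.λ.1) 0
  →4  λ.λ.λ.1

Term B:
  start: (λ.(λ.1) (λ.1)) (λ.λ.λ.1)
  →1  (λ.λ.λ.λ.1) (λ.λ.λ.λ.1)
  →2  λ.λ.λ.1

Answer: SAME — A ⇓ λ.λ.λ.1, B ⇓ λ.λ.λ.1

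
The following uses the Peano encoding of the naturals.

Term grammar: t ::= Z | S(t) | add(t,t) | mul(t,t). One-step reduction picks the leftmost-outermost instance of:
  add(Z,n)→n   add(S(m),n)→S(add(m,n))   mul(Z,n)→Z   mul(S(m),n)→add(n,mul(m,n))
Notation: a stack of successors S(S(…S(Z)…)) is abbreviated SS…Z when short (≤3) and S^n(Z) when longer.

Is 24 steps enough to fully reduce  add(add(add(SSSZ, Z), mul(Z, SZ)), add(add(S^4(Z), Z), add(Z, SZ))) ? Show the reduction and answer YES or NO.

  start: add(add(add(SSSZ, Z), mul(Z, SZ)), add(add(S^4(Z), Z), add(Z, SZ)))
  [1] add(add(S(add(SSZ, Z)), mul(Z, SZ)), add(add(S^4(Z), Z), add(Z, SZ)))
  [2] add(S(add(add(SSZ, Z), mul(Z, SZ))), add(add(S^4(Z), Z), add(Z, SZ)))
  [3] S(add(add(add(SSZ, Z), mul(Z, SZ)), add(add(S^4(Z), Z), add(Z, SZ))))
  [4] S(add(add(S(add(SZ, Z)), mul(Z, SZ)), add(add(S^4(Z), Z), add(Z, SZ))))
  [5] S(add(S(add(add(SZ, Z), mul(Z, SZ))), add(add(S^4(Z), Z), add(Z, SZ))))
  [6] S(S(add(add(add(SZ, Z), mul(Z, SZ)), add(add(S^4(Z), Z), add(Z, SZ)))))
  [7] S(S(add(add(S(add(Z, Z)), mul(Z, SZ)), add(add(S^4(Z), Z), add(Z, SZ)))))
  [8] S(S(add(S(add(add(Z, Z), mul(Z, SZ))), add(add(S^4(Z), Z), add(Z, SZ)))))
  [9] S(S(S(add(add(add(Z, Z), mul(Z, SZ)), add(add(S^4(Z), Z), add(Z, SZ))))))
  [10] S(S(S(add(add(Z, mul(Z, SZ)), add(add(S^4(Z), Z), add(Z, SZ))))))
  [11] S(S(S(add(mul(Z, SZ), add(add(S^4(Z), Z), add(Z, SZ))))))
  [12] S(S(S(add(Z, add(add(S^4(Z), Z), add(Z, SZ))))))
  [13] S(S(S(add(add(S^4(Z), Z), add(Z, SZ)))))
  [14] S(S(S(add(S(add(SSSZ, Z)), add(Z, SZ)))))
  [15] S(S(S(S(add(add(SSSZ, Z), add(Z, SZ))))))
  [16] S(S(S(S(add(S(add(SSZ, Z)), add(Z, SZ))))))
  [17] S(S(S(S(S(add(add(SSZ, Z), add(Z, SZ)))))))
  [18] S(S(S(S(S(add(S(add(SZ, Z)), add(Z, SZ)))))))
  [19] S(S(S(S(S(S(add(add(SZ, Z), add(Z, SZ))))))))
  [20] S(S(S(S(S(S(add(S(add(Z, Z)), add(Z, SZ))))))))
  [21] S(S(S(S(S(S(S(add(add(Z, Z), add(Z, SZ)))))))))
  [22] S(S(S(S(S(S(S(add(Z, add(Z, SZ)))))))))
  [23] S(S(S(S(S(S(S(add(Z, SZ))))))))
  [24] S^8(Z)

Answer: YES — reaches normal form S^8(Z) in 24 ≤ 24 steps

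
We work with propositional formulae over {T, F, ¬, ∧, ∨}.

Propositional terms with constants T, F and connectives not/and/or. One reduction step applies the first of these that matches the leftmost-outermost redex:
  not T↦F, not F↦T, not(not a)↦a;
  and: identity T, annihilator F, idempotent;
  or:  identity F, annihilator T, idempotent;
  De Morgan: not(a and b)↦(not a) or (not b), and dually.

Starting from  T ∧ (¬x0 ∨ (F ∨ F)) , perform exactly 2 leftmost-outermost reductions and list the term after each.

Answer: after 2 steps: ¬x0 ∨ F

Reduction:
  start: T ∧ (¬x0 ∨ (F ∨ F))
  step 1: ¬x0 ∨ (F ∨ F)
  step 2: ¬x0 ∨ F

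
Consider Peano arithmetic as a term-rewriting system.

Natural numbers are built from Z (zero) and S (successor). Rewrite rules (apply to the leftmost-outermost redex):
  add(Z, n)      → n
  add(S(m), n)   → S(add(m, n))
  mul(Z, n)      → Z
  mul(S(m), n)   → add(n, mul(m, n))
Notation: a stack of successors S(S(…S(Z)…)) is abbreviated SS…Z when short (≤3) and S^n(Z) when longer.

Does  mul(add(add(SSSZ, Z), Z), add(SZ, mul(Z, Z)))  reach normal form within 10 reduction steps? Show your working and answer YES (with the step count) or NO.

  start: mul(add(add(SSSZ, Z), Z), add(SZ, mul(Z, Z)))
  step 1: mul(add(S(add(SSZ, Z)), Z), add(SZ, mul(Z, Z)))
  step 2: mul(S(add(add(SSZ, Z), Z)), add(SZ, mul(Z, Z)))
  step 3: add(add(SZ, mul(Z, Z)), mul(add(add(SSZ, Z), Z), add(SZ, mul(Z, Z))))
  step 4: add(S(add(Z, mul(Z, Z))), mul(add(add(SSZ, Z), Z), add(SZ, mul(Z, Z))))
  step 5: S(add(add(Z, mul(Z, Z)), mul(add(add(SSZ, Z), Z), add(SZ, mul(Z, Z)))))
  step 6: S(add(mul(Z, Z), mul(add(add(SSZ, Z), Z), add(SZ, mul(Z, Z)))))
  step 7: S(add(Z, mul(add(add(SSZ, Z), Z), add(SZ, mul(Z, Z)))))
  step 8: S(mul(add(add(SSZ, Z), Z), add(SZ, mul(Z, Z))))
  step 9: S(mul(add(S(add(SZ, Z)), Z), add(SZ, mul(Z, Z))))
  step 10: S(mul(S(add(add(SZ, Z), Z)), add(SZ, mul(Z, Z))))

Answer: NO — after 10 steps the term is S(mul(S(add(add(SZ, Z), Z)), add(SZ, mul(Z, Z)))), not yet normal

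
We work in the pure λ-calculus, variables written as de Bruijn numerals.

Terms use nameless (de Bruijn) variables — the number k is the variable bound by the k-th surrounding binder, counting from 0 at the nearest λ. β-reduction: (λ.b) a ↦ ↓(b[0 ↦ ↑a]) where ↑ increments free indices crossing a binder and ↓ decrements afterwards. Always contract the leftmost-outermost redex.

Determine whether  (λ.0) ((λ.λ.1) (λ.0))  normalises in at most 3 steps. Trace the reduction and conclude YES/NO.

  start: (λ.0) ((λ.λ.1) (λ.0))
  [1] (λ.λ.1) (λ.0)
  [2] λ.λ.0

Answer: YES — reaches normal form λ.λ.0 in 2 ≤ 3 steps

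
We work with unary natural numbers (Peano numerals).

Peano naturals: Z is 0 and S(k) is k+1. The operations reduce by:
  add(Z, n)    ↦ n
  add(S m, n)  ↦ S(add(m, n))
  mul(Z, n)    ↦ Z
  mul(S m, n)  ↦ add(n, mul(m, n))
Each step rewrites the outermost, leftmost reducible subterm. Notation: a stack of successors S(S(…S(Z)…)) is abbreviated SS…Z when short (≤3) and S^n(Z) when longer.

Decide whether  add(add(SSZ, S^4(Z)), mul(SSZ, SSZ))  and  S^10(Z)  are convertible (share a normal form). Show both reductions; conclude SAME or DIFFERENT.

Term A:
  start: add(add(SSZ, S^4(Z)), mul(SSZ, SSZ))
  →1  add(S(add(SZ, S^4(Z))), mul(SSZ, SSZ))
  →2  S(add(add(SZ, S^4(Z)), mul(SSZ, SSZ)))
  →3  S(add(S(add(Z, S^4(Z))), mul(SSZ, SSZ)))
  →4  S(S(add(add(Z, S^4(Z)), mul(SSZ, SSZ))))
  →5  S(S(add(S^4(Z), mul(SSZ, SSZ))))
  →6  S(S(S(add(SSSZ, mul(SSZ, SSZ)))))
  →7  S(S(S(S(add(SSZ, mul(SSZ, SSZ))))))
  →8  S(S(S(S(S(add(SZ, mul(SSZ, SSZ)))))))
  →9  S(S(S(S(S(S(add(Z, mul(SSZ, SSZ))))))))
  →10  S(S(S(S(S(S(mul(SSZ, SSZ)))))))
  →11  S(S(S(S(S(S(add(SSZ, mul(SZ, SSZ))))))))
  →12  S(S(S(S(S(S(S(add(SZ, mul(SZ, SSZ)))))))))
  →13  S(S(S(S(S(S(S(S(add(Z, mul(SZ, SSZ))))))))))
  →14  S(S(S(S(S(S(S(S(mul(SZ, SSZ)))))))))
  →15  S(S(S(S(S(S(S(S(add(SSZ, mul(Z, SSZ))))))))))
  →16  S(S(S(S(S(S(S(S(S(add(SZ, mul(Z, SSZ)))))))))))
  →17  S(S(S(S(S(S(S(S(S(S(add(Z, mul(Z, SSZ))))))))))))
  →18  S(S(S(S(S(S(S(S(S(S(mul(Z, SSZ)))))))))))
  →19  S^10(Z)

Term B:
  start: S^10(Z)

Answer: SAME — A ⇓ S^10(Z), B ⇓ S^10(Z)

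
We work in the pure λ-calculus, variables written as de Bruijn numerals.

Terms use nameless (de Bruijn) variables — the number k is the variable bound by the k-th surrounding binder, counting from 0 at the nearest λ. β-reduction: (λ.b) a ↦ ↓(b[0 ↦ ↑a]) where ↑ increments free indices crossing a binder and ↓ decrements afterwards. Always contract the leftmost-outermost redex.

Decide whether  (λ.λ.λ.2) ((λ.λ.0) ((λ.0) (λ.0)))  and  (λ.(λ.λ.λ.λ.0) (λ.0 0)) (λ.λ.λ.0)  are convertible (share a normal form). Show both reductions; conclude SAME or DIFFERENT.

Term A:
  start: (λ.λ.λ.2) ((λ.λ.0) ((λ.0) (λ.0)))
  [1] λ.λ.(λ.λ.0) ((λ.0) (λ.0))
  [2] λ.λ.λ.0

Term B:
  start: (λ.(λ.λ.λ.λ.0) (λ.0 0)) (λ.λ.λ.0)
  [1] (λ.λ.λ.λ.0) (λ.0 0)
  [2] λ.λ.λ.0

Answer: SAME — A ⇓ λ.λ.λ.0, B ⇓ λ.λ.λ.0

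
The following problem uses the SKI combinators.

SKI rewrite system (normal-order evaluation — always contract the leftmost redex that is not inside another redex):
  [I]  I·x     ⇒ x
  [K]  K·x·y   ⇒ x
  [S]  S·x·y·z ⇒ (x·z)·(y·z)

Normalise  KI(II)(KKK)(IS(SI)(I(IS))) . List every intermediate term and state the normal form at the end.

Answer: normal form = K(S(SI)S)  (in 6 steps)

Reduction:
  start: KI(II)(KKK)(IS(SI)(I(IS)))
  step 1: I(KKK)(IS(SI)(I(IS)))
  step 2: KKK(IS(SI)(I(IS)))
  step 3: K(IS(SI)(I(IS)))
  step 4: K(S(SI)(I(IS)))
  step 5: K(S(SI)(IS))
  step 6: K(S(SI)S)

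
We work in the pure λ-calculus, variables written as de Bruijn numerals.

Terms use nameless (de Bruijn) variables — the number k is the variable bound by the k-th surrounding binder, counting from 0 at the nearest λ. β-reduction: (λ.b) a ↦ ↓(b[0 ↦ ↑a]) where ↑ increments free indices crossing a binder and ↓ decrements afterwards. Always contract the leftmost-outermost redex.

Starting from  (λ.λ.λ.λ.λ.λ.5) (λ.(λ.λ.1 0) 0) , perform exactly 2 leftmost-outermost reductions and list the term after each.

  start: (λ.λ.λ.λ.λ.λ.5) (λ.(λ.λ.1 0) 0)
  →1  λ.λ.λ.λ.λ.λ.(λ.λ.1 0) 0
  →2  λ.λ.λ.λ.λ.λ.λ.1 0

Answer: after 2 steps: λ.λ.λ.λ.λ.λ.λ.1 0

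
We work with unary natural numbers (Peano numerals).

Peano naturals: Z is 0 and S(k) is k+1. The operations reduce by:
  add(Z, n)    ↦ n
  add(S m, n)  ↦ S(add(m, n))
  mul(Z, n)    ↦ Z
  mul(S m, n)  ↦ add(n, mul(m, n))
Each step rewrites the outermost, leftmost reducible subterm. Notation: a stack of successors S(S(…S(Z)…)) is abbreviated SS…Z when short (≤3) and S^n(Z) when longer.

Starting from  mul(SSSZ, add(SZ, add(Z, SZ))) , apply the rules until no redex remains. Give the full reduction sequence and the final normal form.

Answer: normal form = S^6(Z)  (in 22 steps)

Working:
  start: mul(SSSZ, add(SZ, add(Z, SZ)))
  →1  add(add(SZ, add(Z, SZ)), mul(SSZ, add(SZ, add(Z, SZ))))
  →2  add(S(add(Z, add(Z, SZ))), mul(SSZ, add(SZ, add(Z, SZ))))
  →3  S(add(add(Z, add(Z, SZ)), mul(SSZ, add(SZ, add(Z, SZ)))))
  →4  S(add(add(Z, SZ), mul(SSZ, add(SZ, add(Z, SZ)))))
  →5  S(add(SZ, mul(SSZ, add(SZ, add(Z, SZ)))))
  →6  S(S(add(Z, mul(SSZ, add(SZ, add(Z, SZ))))))
  →7  S(S(mul(SSZ, add(SZ, add(Z, SZ)))))
  →8  S(S(add(add(SZ, add(Z, SZ)), mul(SZ, add(SZ, add(Z, SZ))))))
  →9  S(S(add(S(add(Z, add(Z, SZ))), mul(SZ, add(SZ, add(Z, SZ))))))
  →10  S(S(S(add(add(Z, add(Z, SZ)), mul(SZ, add(SZ, add(Z, SZ)))))))
  →11  S(S(S(add(add(Z, SZ), mul(SZ, add(SZ, add(Z, SZ)))))))
  →12  S(S(S(add(SZ, mul(SZ, add(SZ, add(Z, SZ)))))))
  →13  S(S(S(S(add(Z, mul(SZ, add(SZ, add(Z, SZ))))))))
  →14  S(S(S(S(mul(SZ, add(SZ, add(Z, SZ)))))))
  →15  S(S(S(S(add(add(SZ, add(Z, SZ)), mul(Z, add(SZ, add(Z, SZ))))))))
  →16  S(S(S(S(add(S(add(Z, add(Z, SZ))), mul(Z, add(SZ, add(Z, SZ))))))))
  →17  S(S(S(S(S(add(add(Z, add(Z, SZ)), mul(Z, add(SZ, add(Z, SZ)))))))))
  →18  S(S(S(S(S(add(add(Z, SZ), mul(Z, add(SZ, add(Z, SZ)))))))))
  →19  S(S(S(S(S(add(SZ, mul(Z, add(SZ, add(Z, SZ)))))))))
  →20  S(S(S(S(S(S(add(Z, mul(Z, add(SZ, add(Z, SZ))))))))))
  →21  S(S(S(S(S(S(mul(Z, add(SZ, add(Z, SZ)))))))))
  →22  S^6(Z)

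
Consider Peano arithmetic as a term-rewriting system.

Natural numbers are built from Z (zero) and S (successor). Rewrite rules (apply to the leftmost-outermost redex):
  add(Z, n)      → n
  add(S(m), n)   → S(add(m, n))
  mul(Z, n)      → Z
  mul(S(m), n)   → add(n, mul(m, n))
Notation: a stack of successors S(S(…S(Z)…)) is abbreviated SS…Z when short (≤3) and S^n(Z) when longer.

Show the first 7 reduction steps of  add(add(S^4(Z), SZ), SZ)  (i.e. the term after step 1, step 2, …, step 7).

  start: add(add(S^4(Z), SZ), SZ)
  step 1: add(S(add(SSSZ, SZ)), SZ)
  step 2: S(add(add(SSSZ, SZ), SZ))
  step 3: S(add(S(add(SSZ, SZ)), SZ))
  step 4: S(S(add(add(SSZ, SZ), SZ)))
  step 5: S(S(add(S(add(SZ, SZ)), SZ)))
  step 6: S(S(S(add(add(SZ, SZ), SZ))))
  step 7: S(S(S(add(S(add(Z, SZ)), SZ))))

Answer: after 7 steps: S(S(S(add(S(add(Z, SZ)), SZ))))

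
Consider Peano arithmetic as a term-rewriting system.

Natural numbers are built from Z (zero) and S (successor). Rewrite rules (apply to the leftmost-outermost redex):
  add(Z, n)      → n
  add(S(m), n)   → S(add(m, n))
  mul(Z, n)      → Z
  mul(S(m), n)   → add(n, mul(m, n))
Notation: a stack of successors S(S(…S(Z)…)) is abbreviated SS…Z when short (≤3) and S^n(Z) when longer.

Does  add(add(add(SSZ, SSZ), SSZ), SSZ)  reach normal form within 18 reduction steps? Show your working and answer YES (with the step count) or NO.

  start: add(add(add(SSZ, SSZ), SSZ), SSZ)
  [1] add(add(S(add(SZ, SSZ)), SSZ), SSZ)
  [2] add(S(add(add(SZ, SSZ), SSZ)), SSZ)
  [3] S(add(add(add(SZ, SSZ), SSZ), SSZ))
  [4] S(add(add(S(add(Z, SSZ)), SSZ), SSZ))
  [5] S(add(S(add(add(Z, SSZ), SSZ)), SSZ))
  [6] S(S(add(add(add(Z, SSZ), SSZ), SSZ)))
  [7] S(S(add(add(SSZ, SSZ), SSZ)))
  [8] S(S(add(S(add(SZ, SSZ)), SSZ)))
  [9] S(S(S(add(add(SZ, SSZ), SSZ))))
  [10] S(S(S(add(S(add(Z, SSZ)), SSZ))))
  [11] S(S(S(S(add(add(Z, SSZ), SSZ)))))
  [12] S(S(S(S(add(SSZ, SSZ)))))
  [13] S(S(S(S(S(add(SZ, SSZ))))))
  [14] S(S(S(S(S(S(add(Z, SSZ)))))))
  [15] S^8(Z)

Answer: YES — reaches normal form S^8(Z) in 15 ≤ 18 steps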